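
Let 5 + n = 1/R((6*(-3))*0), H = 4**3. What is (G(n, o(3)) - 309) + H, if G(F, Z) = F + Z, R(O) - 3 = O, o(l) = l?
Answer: -740/3 ≈ -246.67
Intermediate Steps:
R(O) = 3 + O
H = 64
n = -14/3 (n = -5 + 1/(3 + (6*(-3))*0) = -5 + 1/(3 - 18*0) = -5 + 1/(3 + 0) = -5 + 1/3 = -14/3 ≈ -4.6667)
(G(n, o(3)) - 309) + H = ((-14/3 + 3) - 309) + 64 = (-5/3 - 309) + 64 = -932/3 + 64 = -740/3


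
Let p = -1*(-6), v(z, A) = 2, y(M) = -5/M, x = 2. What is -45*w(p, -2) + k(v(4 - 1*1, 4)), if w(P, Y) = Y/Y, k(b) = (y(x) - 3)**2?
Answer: -59/4 ≈ -14.750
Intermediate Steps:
p = 6
k(b) = 121/4 (k(b) = (-5/2 - 3)**2 = (-11/2)**2 = 121/4)
w(P, Y) = 1
-45*w(p, -2) + k(v(4 - 1*1, 4)) = -45*1 + 121/4 = -45 + 121/4 = -59/4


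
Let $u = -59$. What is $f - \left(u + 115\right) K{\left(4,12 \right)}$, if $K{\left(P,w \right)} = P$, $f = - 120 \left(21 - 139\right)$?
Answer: $13936$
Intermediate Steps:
$f = 14160$ ($f = \left(-120\right) \left(-118\right) = 14160$)
$f - \left(u + 115\right) K{\left(4,12 \right)} = 14160 - \left(-59 + 115\right) 4 = 14160 - 56 \cdot 4 = 14160 - 224 = 13936$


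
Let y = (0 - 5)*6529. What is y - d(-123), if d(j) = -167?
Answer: -32478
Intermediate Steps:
y = -32645 (y = -5*6529 = -32645)
y - d(-123) = -32645 - 1*(-167) = -32645 + 167 = -32478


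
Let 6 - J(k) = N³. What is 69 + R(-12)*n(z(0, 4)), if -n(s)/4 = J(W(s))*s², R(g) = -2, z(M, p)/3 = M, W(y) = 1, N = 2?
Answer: 69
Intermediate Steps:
z(M, p) = 3*M
J(k) = -2 (J(k) = 6 - 1*2³ = 6 - 1*8 = 6 - 8 = -2)
n(s) = 8*s² (n(s) = -(-8)*s² = 8*s²)
69 + R(-12)*n(z(0, 4)) = 69 - 16*(3*0)² = 69 - 16*0² = 69 - 16*0 = 69 - 2*0 = 69 + 0 = 69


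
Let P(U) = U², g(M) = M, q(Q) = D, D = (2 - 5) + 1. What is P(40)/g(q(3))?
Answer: -800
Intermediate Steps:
D = -2 (D = -3 + 1 = -2)
q(Q) = -2
P(40)/g(q(3)) = 40²/(-2) = 1600*(-½) = -800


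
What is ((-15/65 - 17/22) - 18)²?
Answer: 29539225/81796 ≈ 361.13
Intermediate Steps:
((-15/65 - 17/22) - 18)² = ((-15*1/65 - 17*1/22) - 18)² = ((-3/13 - 17/22) - 18)² = (-287/286 - 18)² = (-5435/286)² = 29539225/81796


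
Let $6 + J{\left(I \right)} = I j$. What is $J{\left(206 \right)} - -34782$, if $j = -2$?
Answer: $34364$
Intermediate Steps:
$J{\left(I \right)} = -6 - 2 I$ ($J{\left(I \right)} = -6 + I \left(-2\right) = -6 - 2 I$)
$J{\left(206 \right)} - -34782 = \left(-6 - 412\right) - -34782 = \left(-6 - 412\right) + 34782 = -418 + 34782 = 34364$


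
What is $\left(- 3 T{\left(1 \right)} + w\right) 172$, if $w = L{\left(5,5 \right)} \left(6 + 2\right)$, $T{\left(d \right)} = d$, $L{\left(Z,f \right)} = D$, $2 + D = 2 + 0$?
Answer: $-516$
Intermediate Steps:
$D = 0$ ($D = -2 + \left(2 + 0\right) = -2 + 2 = 0$)
$L{\left(Z,f \right)} = 0$
$w = 0$ ($w = 0 \left(6 + 2\right) = 0 \cdot 8 = 0$)
$\left(- 3 T{\left(1 \right)} + w\right) 172 = \left(\left(-3\right) 1 + 0\right) 172 = \left(-3 + 0\right) 172 = \left(-3\right) 172 = -516$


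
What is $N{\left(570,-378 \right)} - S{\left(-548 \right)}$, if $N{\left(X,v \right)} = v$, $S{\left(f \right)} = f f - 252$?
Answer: $-300430$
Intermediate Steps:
$S{\left(f \right)} = -252 + f^{2}$ ($S{\left(f \right)} = f^{2} - 252 = -252 + f^{2}$)
$N{\left(570,-378 \right)} - S{\left(-548 \right)} = -378 - \left(-252 + \left(-548\right)^{2}\right) = -378 - \left(-252 + 300304\right) = -378 - 300052 = -300430$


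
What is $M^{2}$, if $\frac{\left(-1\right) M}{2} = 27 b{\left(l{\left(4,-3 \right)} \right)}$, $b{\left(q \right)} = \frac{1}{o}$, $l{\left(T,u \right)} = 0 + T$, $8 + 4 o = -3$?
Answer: $\frac{46656}{121} \approx 385.59$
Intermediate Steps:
$o = - \frac{11}{4}$ ($o = -2 + \frac{1}{4} \left(-3\right) = -2 - \frac{3}{4} = - \frac{11}{4} \approx -2.75$)
$l{\left(T,u \right)} = T$
$b{\left(q \right)} = - \frac{4}{11}$ ($b{\left(q \right)} = \frac{1}{- \frac{11}{4}} = - \frac{4}{11}$)
$M = \frac{216}{11}$ ($M = - 2 \cdot 27 \left(- \frac{4}{11}\right) = \left(-2\right) \left(- \frac{108}{11}\right) = \frac{216}{11} \approx 19.636$)
$M^{2} = \left(\frac{216}{11}\right)^{2} = \frac{46656}{121}$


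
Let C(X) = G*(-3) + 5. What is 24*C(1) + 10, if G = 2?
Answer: -14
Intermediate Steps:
C(X) = -1 (C(X) = 2*(-3) + 5 = -6 + 5 = -1)
24*C(1) + 10 = 24*(-1) + 10 = -24 + 10 = -14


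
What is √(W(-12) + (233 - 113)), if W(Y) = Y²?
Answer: 2*√66 ≈ 16.248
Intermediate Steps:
√(W(-12) + (233 - 113)) = √((-12)² + (233 - 113)) = √(144 + 120) = √264 = 2*√66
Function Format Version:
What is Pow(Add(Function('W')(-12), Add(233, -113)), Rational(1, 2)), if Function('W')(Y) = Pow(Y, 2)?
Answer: Mul(2, Pow(66, Rational(1, 2))) ≈ 16.248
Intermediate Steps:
Pow(Add(Function('W')(-12), Add(233, -113)), Rational(1, 2)) = Pow(Add(Pow(-12, 2), Add(233, -113)), Rational(1, 2)) = Pow(Add(144, 120), Rational(1, 2)) = Pow(264, Rational(1, 2)) = Mul(2, Pow(66, Rational(1, 2)))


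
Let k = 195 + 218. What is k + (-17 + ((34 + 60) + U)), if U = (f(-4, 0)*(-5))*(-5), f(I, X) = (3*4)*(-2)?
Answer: -110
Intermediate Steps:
f(I, X) = -24 (f(I, X) = 12*(-2) = -24)
U = -600 (U = -24*(-5)*(-5) = 120*(-5) = -600)
k = 413
k + (-17 + ((34 + 60) + U)) = 413 + (-17 + ((34 + 60) - 600)) = 413 + (-17 + (94 - 600)) = 413 + (-17 - 506) = 413 - 523 = -110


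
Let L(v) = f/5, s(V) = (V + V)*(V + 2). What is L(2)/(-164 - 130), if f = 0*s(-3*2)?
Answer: 0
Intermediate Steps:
s(V) = 2*V*(2 + V) (s(V) = (2*V)*(2 + V) = 2*V*(2 + V))
f = 0 (f = 0*(2*(-3*2)*(2 - 3*2)) = 0*(2*(-6)*(2 - 6)) = 0*(2*(-6)*(-4)) = 0*48 = 0)
L(v) = 0 (L(v) = 0/5 = 0*(⅕) = 0)
L(2)/(-164 - 130) = 0/(-164 - 130) = 0/(-294) = -1/294*0 = 0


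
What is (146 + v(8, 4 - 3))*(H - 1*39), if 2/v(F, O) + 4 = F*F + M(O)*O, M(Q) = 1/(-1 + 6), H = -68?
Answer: -4703292/301 ≈ -15626.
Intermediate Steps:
M(Q) = ⅕ (M(Q) = 1/5 = ⅕)
v(F, O) = 2/(-4 + F² + O/5) (v(F, O) = 2/(-4 + (F*F + O/5)) = 2/(-4 + (F² + O/5)) = 2/(-4 + F² + O/5))
(146 + v(8, 4 - 3))*(H - 1*39) = (146 + 10/(-20 + (4 - 3) + 5*8²))*(-68 - 1*39) = (146 + 10/(-20 + 1 + 5*64))*(-68 - 39) = (146 + 10/(-20 + 1 + 320))*(-107) = (146 + 10/301)*(-107) = (43956/301)*(-107) = -4703292/301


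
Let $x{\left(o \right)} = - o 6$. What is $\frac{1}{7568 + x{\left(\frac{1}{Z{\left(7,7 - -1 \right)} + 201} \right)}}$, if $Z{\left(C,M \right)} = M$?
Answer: $\frac{209}{1581706} \approx 0.00013214$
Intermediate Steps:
$x{\left(o \right)} = - 6 o$
$\frac{1}{7568 + x{\left(\frac{1}{Z{\left(7,7 - -1 \right)} + 201} \right)}} = \frac{1}{7568 - \frac{6}{\left(7 - -1\right) + 201}} = \frac{1}{7568 - \frac{6}{\left(7 + 1\right) + 201}} = \frac{1}{7568 - \frac{6}{8 + 201}} = \frac{1}{7568 - \frac{6}{209}} = \frac{1}{\frac{1581706}{209}} = \frac{209}{1581706}$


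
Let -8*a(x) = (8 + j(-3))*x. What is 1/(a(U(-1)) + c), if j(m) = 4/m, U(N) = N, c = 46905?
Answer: 6/281435 ≈ 2.1319e-5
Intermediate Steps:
a(x) = -5*x/6 (a(x) = -(8 + 4/(-3))*x/8 = -(8 + 4*(-⅓))*x/8 = -(8 - 4/3)*x/8 = -5*x/6)
1/(a(U(-1)) + c) = 1/(-⅚*(-1) + 46905) = 1/(⅚ + 46905) = 1/(281435/6) = 6/281435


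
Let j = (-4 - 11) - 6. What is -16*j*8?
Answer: 2688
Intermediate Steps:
j = -21 (j = -15 - 6 = -21)
-16*j*8 = -16*(-21)*8 = 336*8 = 2688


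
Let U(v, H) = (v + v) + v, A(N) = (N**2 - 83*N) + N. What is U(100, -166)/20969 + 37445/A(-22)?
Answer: 60451585/3690544 ≈ 16.380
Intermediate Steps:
A(N) = N**2 - 82*N
U(v, H) = 3*v (U(v, H) = 2*v + v = 3*v)
U(100, -166)/20969 + 37445/A(-22) = (3*100)/20969 + 37445/((-22*(-82 - 22))) = 300*(1/20969) + 37445/((-22*(-104))) = 300/20969 + 37445/2288 = 60451585/3690544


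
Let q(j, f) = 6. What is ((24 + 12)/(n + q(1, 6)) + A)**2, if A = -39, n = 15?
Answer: 68121/49 ≈ 1390.2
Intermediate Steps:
((24 + 12)/(n + q(1, 6)) + A)**2 = ((24 + 12)/(15 + 6) - 39)**2 = (36/21 - 39)**2 = (36*(1/21) - 39)**2 = (12/7 - 39)**2 = (-261/7)**2 = 68121/49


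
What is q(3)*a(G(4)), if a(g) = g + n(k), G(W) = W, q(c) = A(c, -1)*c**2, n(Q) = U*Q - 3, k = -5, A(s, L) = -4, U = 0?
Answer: -36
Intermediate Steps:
n(Q) = -3 (n(Q) = 0*Q - 3 = 0 - 3 = -3)
q(c) = -4*c**2
a(g) = -3 + g (a(g) = g - 3 = -3 + g)
q(3)*a(G(4)) = (-4*3**2)*(-3 + 4) = -4*9*1 = -36*1 = -36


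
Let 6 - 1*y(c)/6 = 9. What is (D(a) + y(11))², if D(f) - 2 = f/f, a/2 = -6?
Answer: 225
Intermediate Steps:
a = -12 (a = 2*(-6) = -12)
y(c) = -18 (y(c) = 36 - 6*9 = 36 - 54 = -18)
D(f) = 3 (D(f) = 2 + f/f = 2 + 1 = 3)
(D(a) + y(11))² = (3 - 18)² = (-15)² = 225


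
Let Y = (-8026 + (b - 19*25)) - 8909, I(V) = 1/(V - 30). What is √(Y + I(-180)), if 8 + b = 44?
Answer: 13*I*√4533690/210 ≈ 131.81*I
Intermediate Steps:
b = 36 (b = -8 + 44 = 36)
I(V) = 1/(-30 + V)
Y = -17374 (Y = (-8026 + (36 - 19*25)) - 8909 = (-8026 + (36 - 475)) - 8909 = (-8026 - 439) - 8909 = -8465 - 8909 = -17374)
√(Y + I(-180)) = √(-17374 + 1/(-30 - 180)) = √(-17374 + 1/(-210)) = √(-17374 - 1/210) = √(-3648541/210) = 13*I*√4533690/210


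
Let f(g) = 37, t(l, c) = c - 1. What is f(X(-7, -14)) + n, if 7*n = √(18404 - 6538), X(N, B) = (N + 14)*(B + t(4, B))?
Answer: 37 + √11866/7 ≈ 52.562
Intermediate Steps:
t(l, c) = -1 + c
X(N, B) = (-1 + 2*B)*(14 + N) (X(N, B) = (N + 14)*(B + (-1 + B)) = (14 + N)*(-1 + 2*B) = (-1 + 2*B)*(14 + N))
n = √11866/7 (n = √(18404 - 6538)/7 = √11866/7 ≈ 15.562)
f(X(-7, -14)) + n = 37 + √11866/7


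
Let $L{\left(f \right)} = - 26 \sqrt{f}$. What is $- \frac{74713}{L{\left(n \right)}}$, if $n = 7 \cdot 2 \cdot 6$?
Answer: $\frac{74713 \sqrt{21}}{1092} \approx 313.53$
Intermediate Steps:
$n = 84$ ($n = 14 \cdot 6 = 84$)
$- \frac{74713}{L{\left(n \right)}} = - \frac{74713}{\left(-26\right) \sqrt{84}} = - \frac{74713}{\left(-26\right) 2 \sqrt{21}} = - \frac{74713}{\left(-52\right) \sqrt{21}} = - 74713 \left(- \frac{\sqrt{21}}{1092}\right) = \frac{74713 \sqrt{21}}{1092}$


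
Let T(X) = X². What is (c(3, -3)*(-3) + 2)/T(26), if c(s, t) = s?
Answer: -7/676 ≈ -0.010355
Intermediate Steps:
(c(3, -3)*(-3) + 2)/T(26) = (3*(-3) + 2)/(26²) = (-9 + 2)/676 = -7*1/676 = -7/676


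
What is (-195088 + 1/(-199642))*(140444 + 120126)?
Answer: -5074308715781645/99821 ≈ -5.0834e+10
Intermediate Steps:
(-195088 + 1/(-199642))*(140444 + 120126) = (-195088 - 1/199642)*260570 = -38947758497/199642*260570 = -5074308715781645/99821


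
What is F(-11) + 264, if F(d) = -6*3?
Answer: 246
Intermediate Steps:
F(d) = -18 (F(d) = -1*18 = -18)
F(-11) + 264 = -18 + 264 = 246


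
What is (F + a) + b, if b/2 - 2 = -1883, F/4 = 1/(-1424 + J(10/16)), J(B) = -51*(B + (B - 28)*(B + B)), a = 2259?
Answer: -13913143/9257 ≈ -1503.0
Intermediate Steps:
J(B) = -51*B - 102*B*(-28 + B) (J(B) = -51*(B + (-28 + B)*(2*B)) = -51*(B + 2*B*(-28 + B)) = -51*B - 102*B*(-28 + B))
F = 128/9257 (F = 4/(-1424 + 51*(10/16)*(55 - 20/16)) = 4/(-1424 + 51*(10*(1/16))*(55 - 20/16)) = 4/(-1424 + 51*(5/8)*(55 - 2*5/8)) = 4/(-1424 + 51*(5/8)*(55 - 5/4)) = 4/(-1424 + 51*(5/8)*(215/4)) = 4/(-1424 + 54825/32) = 4/(9257/32) = 4*(32/9257) = 128/9257 ≈ 0.013827)
b = -3762 (b = 4 + 2*(-1883) = 4 - 3766 = -3762)
(F + a) + b = (128/9257 + 2259) - 3762 = 20911691/9257 - 3762 = -13913143/9257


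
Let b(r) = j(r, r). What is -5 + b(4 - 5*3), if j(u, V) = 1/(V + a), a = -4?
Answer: -76/15 ≈ -5.0667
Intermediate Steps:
j(u, V) = 1/(-4 + V) (j(u, V) = 1/(V - 4) = 1/(-4 + V))
b(r) = 1/(-4 + r)
-5 + b(4 - 5*3) = -5 + 1/(-4 + (4 - 5*3)) = -5 + 1/(-4 + (4 - 15)) = -5 + 1/(-4 - 11) = -5 + 1/(-15) = -5 - 1/15 = -76/15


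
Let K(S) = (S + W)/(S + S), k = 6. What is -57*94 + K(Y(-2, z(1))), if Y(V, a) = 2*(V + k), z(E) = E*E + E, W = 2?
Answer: -42859/8 ≈ -5357.4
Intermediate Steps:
z(E) = E + E² (z(E) = E² + E = E + E²)
Y(V, a) = 12 + 2*V (Y(V, a) = 2*(V + 6) = 2*(6 + V) = 12 + 2*V)
K(S) = (2 + S)/(2*S) (K(S) = (S + 2)/(S + S) = (2 + S)/((2*S)) = (2 + S)*(1/(2*S)) = (2 + S)/(2*S))
-57*94 + K(Y(-2, z(1))) = -57*94 + (2 + (12 + 2*(-2)))/(2*(12 + 2*(-2))) = -5358 + (2 + (12 - 4))/(2*(12 - 4)) = -5358 + (½)*(2 + 8)/8 = -5358 + (½)*(⅛)*10 = -5358 + 5/8 = -42859/8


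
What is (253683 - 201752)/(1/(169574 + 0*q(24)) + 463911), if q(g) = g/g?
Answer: 8806147394/78667243915 ≈ 0.11194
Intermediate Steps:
q(g) = 1
(253683 - 201752)/(1/(169574 + 0*q(24)) + 463911) = (253683 - 201752)/(1/(169574 + 0*1) + 463911) = 51931/(1/(169574 + 0) + 463911) = 51931/(1/169574 + 463911) = 51931/(78667243915/169574) = 51931*(169574/78667243915) = 8806147394/78667243915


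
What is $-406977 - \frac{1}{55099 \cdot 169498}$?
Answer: $- \frac{3800827511997055}{9339170302} \approx -4.0698 \cdot 10^{5}$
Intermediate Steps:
$-406977 - \frac{1}{55099 \cdot 169498} = -406977 - \frac{1}{55099} \cdot \frac{1}{169498} = -406977 - \frac{1}{9339170302} = - \frac{3800827511997055}{9339170302}$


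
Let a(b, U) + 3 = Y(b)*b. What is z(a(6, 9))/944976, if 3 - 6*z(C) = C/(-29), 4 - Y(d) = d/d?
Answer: 17/27404304 ≈ 6.2034e-7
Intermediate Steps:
Y(d) = 3 (Y(d) = 4 - d/d = 4 - 1*1 = 4 - 1 = 3)
a(b, U) = -3 + 3*b
z(C) = ½ + C/174 (z(C) = ½ - C/(6*(-29)) = ½ - C*(-1)/(6*29) = ½ - (-1)*C/174 = ½ + C/174)
z(a(6, 9))/944976 = (½ + (-3 + 3*6)/174)/944976 = (½ + (-3 + 18)/174)*(1/944976) = (½ + (1/174)*15)*(1/944976) = (½ + 5/58)*(1/944976) = (17/29)*(1/944976) = 17/27404304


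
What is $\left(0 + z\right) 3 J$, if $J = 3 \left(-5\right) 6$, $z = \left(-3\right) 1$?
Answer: $810$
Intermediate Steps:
$z = -3$
$J = -90$ ($J = \left(-15\right) 6 = -90$)
$\left(0 + z\right) 3 J = \left(0 - 3\right) 3 \left(-90\right) = \left(-3\right) 3 \left(-90\right) = \left(-9\right) \left(-90\right) = 810$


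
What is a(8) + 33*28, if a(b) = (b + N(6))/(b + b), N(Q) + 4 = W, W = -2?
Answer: 7393/8 ≈ 924.13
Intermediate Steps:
N(Q) = -6 (N(Q) = -4 - 2 = -6)
a(b) = (-6 + b)/(2*b) (a(b) = (b - 6)/(b + b) = (-6 + b)/((2*b)) = (-6 + b)*(1/(2*b)) = (-6 + b)/(2*b))
a(8) + 33*28 = (½)*(-6 + 8)/8 + 33*28 = (½)*(⅛)*2 + 924 = ⅛ + 924 = 7393/8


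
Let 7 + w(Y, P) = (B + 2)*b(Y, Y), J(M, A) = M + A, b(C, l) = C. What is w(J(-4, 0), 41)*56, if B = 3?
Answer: -1512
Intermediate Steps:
J(M, A) = A + M
w(Y, P) = -7 + 5*Y (w(Y, P) = -7 + (3 + 2)*Y = -7 + 5*Y)
w(J(-4, 0), 41)*56 = (-7 + 5*(0 - 4))*56 = (-7 + 5*(-4))*56 = (-7 - 20)*56 = -27*56 = -1512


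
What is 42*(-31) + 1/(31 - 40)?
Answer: -11719/9 ≈ -1302.1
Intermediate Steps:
42*(-31) + 1/(31 - 40) = -1302 + 1/(-9) = -1302 - ⅑ = -11719/9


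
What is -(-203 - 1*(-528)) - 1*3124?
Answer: -3449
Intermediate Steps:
-(-203 - 1*(-528)) - 1*3124 = -(-203 + 528) - 3124 = -1*325 - 3124 = -325 - 3124 = -3449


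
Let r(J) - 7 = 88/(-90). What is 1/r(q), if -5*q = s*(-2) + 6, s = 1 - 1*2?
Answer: 45/271 ≈ 0.16605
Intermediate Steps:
s = -1 (s = 1 - 2 = -1)
q = -8/5 (q = -(-1*(-2) + 6)/5 = -(2 + 6)/5 = -⅕*8 = -8/5 ≈ -1.6000)
r(J) = 271/45 (r(J) = 7 + 88/(-90) = 7 + 88*(-1/90) = 7 - 44/45 = 271/45)
1/r(q) = 1/(271/45) = 45/271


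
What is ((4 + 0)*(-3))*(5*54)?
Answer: -3240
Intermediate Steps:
((4 + 0)*(-3))*(5*54) = (4*(-3))*270 = -12*270 = -3240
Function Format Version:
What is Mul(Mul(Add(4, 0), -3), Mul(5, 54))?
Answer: -3240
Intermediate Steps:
Mul(Mul(Add(4, 0), -3), Mul(5, 54)) = Mul(Mul(4, -3), 270) = Mul(-12, 270) = -3240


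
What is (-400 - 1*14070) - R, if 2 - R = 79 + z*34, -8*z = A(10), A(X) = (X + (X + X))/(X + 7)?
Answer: -28801/2 ≈ -14401.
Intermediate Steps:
A(X) = 3*X/(7 + X) (A(X) = (X + 2*X)/(7 + X) = (3*X)/(7 + X) = 3*X/(7 + X))
z = -15/68 (z = -3*10/(8*(7 + 10)) = -3*10/(8*17) = -1/8*30/17 = -15/68 ≈ -0.22059)
R = -139/2 (R = 2 - (79 - 15/68*34) = 2 - (79 - 15/2) = 2 - 1*143/2 = 2 - 143/2 = -139/2 ≈ -69.500)
(-400 - 1*14070) - R = (-400 - 1*14070) - 1*(-139/2) = (-400 - 14070) + 139/2 = -14470 + 139/2 = -28801/2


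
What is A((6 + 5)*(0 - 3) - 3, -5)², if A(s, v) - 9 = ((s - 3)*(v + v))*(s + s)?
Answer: 787981041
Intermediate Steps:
A(s, v) = 9 + 4*s*v*(-3 + s) (A(s, v) = 9 + ((s - 3)*(v + v))*(s + s) = 9 + ((-3 + s)*(2*v))*(2*s) = 9 + (2*v*(-3 + s))*(2*s) = 9 + 4*s*v*(-3 + s))
A((6 + 5)*(0 - 3) - 3, -5)² = (9 - 12*((6 + 5)*(0 - 3) - 3)*(-5) + 4*(-5)*((6 + 5)*(0 - 3) - 3)²)² = (9 - 12*(11*(-3) - 3)*(-5) + 4*(-5)*(11*(-3) - 3)²)² = (9 - 12*(-33 - 3)*(-5) + 4*(-5)*(-33 - 3)²)² = (9 - 12*(-36)*(-5) + 4*(-5)*(-36)²)² = (9 - 2160 + 4*(-5)*1296)² = (9 - 2160 - 25920)² = (-28071)² = 787981041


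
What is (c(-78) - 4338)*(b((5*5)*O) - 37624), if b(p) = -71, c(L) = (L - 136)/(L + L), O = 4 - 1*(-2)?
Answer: 4250199205/26 ≈ 1.6347e+8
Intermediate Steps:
O = 6 (O = 4 + 2 = 6)
c(L) = (-136 + L)/(2*L) (c(L) = (-136 + L)/((2*L)) = (-136 + L)*(1/(2*L)) = (-136 + L)/(2*L))
(c(-78) - 4338)*(b((5*5)*O) - 37624) = ((½)*(-136 - 78)/(-78) - 4338)*(-71 - 37624) = ((½)*(-1/78)*(-214) - 4338)*(-37695) = (107/78 - 4338)*(-37695) = -338257/78*(-37695) = 4250199205/26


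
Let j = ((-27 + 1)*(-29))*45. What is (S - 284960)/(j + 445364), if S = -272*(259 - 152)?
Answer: -157032/239647 ≈ -0.65526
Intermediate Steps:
j = 33930 (j = -26*(-29)*45 = 754*45 = 33930)
S = -29104 (S = -272*107 = -29104)
(S - 284960)/(j + 445364) = (-29104 - 284960)/(33930 + 445364) = -314064/479294 = -314064*1/479294 = -157032/239647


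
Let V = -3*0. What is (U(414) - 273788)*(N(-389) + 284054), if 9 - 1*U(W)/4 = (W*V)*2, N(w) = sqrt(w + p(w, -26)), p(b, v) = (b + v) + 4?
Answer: -77760350608 - 5475040*I*sqrt(2) ≈ -7.776e+10 - 7.7429e+6*I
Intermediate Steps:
p(b, v) = 4 + b + v
V = 0
N(w) = sqrt(-22 + 2*w) (N(w) = sqrt(w + (4 + w - 26)) = sqrt(w + (-22 + w)) = sqrt(-22 + 2*w))
U(W) = 36 (U(W) = 36 - 4*W*0*2 = 36 - 0*2 = 36 - 4*0 = 36 + 0 = 36)
(U(414) - 273788)*(N(-389) + 284054) = (36 - 273788)*(sqrt(-22 + 2*(-389)) + 284054) = -273752*(sqrt(-22 - 778) + 284054) = -273752*(sqrt(-800) + 284054) = -273752*(20*I*sqrt(2) + 284054) = -273752*(284054 + 20*I*sqrt(2)) = -77760350608 - 5475040*I*sqrt(2)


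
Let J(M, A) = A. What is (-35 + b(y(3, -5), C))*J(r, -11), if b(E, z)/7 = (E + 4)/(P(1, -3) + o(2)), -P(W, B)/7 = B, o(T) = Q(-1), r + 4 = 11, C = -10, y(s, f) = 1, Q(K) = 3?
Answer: 8855/24 ≈ 368.96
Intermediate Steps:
r = 7 (r = -4 + 11 = 7)
o(T) = 3
P(W, B) = -7*B
b(E, z) = 7/6 + 7*E/24 (b(E, z) = 7*((E + 4)/(-7*(-3) + 3)) = 7*((4 + E)/(21 + 3)) = 7*((4 + E)/24) = 7*((4 + E)*(1/24)) = 7*(⅙ + E/24) = 7/6 + 7*E/24)
(-35 + b(y(3, -5), C))*J(r, -11) = (-35 + (7/6 + (7/24)*1))*(-11) = (-35 + (7/6 + 7/24))*(-11) = (-35 + 35/24)*(-11) = -805/24*(-11) = 8855/24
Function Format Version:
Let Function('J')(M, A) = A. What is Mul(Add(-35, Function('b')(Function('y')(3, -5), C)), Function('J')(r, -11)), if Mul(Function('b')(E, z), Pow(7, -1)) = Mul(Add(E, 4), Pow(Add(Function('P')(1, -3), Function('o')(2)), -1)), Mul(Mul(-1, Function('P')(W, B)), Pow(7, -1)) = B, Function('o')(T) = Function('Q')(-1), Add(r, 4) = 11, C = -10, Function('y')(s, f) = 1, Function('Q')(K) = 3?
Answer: Rational(8855, 24) ≈ 368.96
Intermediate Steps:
r = 7 (r = Add(-4, 11) = 7)
Function('o')(T) = 3
Function('P')(W, B) = Mul(-7, B)
Function('b')(E, z) = Add(Rational(7, 6), Mul(Rational(7, 24), E)) (Function('b')(E, z) = Mul(7, Mul(Add(E, 4), Pow(Add(Mul(-7, -3), 3), -1))) = Mul(7, Mul(Add(4, E), Pow(Add(21, 3), -1))) = Mul(7, Mul(Add(4, E), Pow(24, -1))) = Mul(7, Mul(Add(4, E), Rational(1, 24))) = Mul(7, Add(Rational(1, 6), Mul(Rational(1, 24), E))) = Add(Rational(7, 6), Mul(Rational(7, 24), E)))
Mul(Add(-35, Function('b')(Function('y')(3, -5), C)), Function('J')(r, -11)) = Mul(Add(-35, Add(Rational(7, 6), Mul(Rational(7, 24), 1))), -11) = Mul(Add(-35, Add(Rational(7, 6), Rational(7, 24))), -11) = Mul(Add(-35, Rational(35, 24)), -11) = Mul(Rational(-805, 24), -11) = Rational(8855, 24)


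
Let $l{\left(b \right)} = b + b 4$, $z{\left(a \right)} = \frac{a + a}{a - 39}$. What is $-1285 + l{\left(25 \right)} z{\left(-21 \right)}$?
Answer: $- \frac{2395}{2} \approx -1197.5$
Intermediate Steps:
$z{\left(a \right)} = \frac{2 a}{-39 + a}$
$l{\left(b \right)} = 5 b$ ($l{\left(b \right)} = b + 4 b = 5 b$)
$-1285 + l{\left(25 \right)} z{\left(-21 \right)} = -1285 + 5 \cdot 25 \cdot 2 \left(-21\right) \frac{1}{-39 - 21} = -1285 + 125 \cdot 2 \left(-21\right) \frac{1}{-60} = -1285 + 125 \cdot 2 \left(-21\right) \left(- \frac{1}{60}\right) = -1285 + 125 \cdot \frac{7}{10} = -1285 + \frac{175}{2} = - \frac{2395}{2}$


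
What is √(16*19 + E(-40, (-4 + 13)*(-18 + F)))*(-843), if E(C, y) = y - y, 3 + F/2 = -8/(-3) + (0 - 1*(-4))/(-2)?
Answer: -3372*√19 ≈ -14698.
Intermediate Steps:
F = -14/3 (F = -6 + 2*(-8/(-3) + (0 - 1*(-4))/(-2)) = -6 + 2*(-8*(-⅓) + (0 + 4)*(-½)) = -6 + 2*(8/3 + 4*(-½)) = -6 + 2*(8/3 - 2) = -6 + 2*(⅔) = -6 + 4/3 = -14/3 ≈ -4.6667)
E(C, y) = 0
√(16*19 + E(-40, (-4 + 13)*(-18 + F)))*(-843) = √(16*19 + 0)*(-843) = √(304 + 0)*(-843) = √304*(-843) = (4*√19)*(-843) = -3372*√19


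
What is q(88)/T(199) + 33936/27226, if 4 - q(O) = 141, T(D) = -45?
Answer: 2628541/612585 ≈ 4.2909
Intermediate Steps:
q(O) = -137 (q(O) = 4 - 1*141 = 4 - 141 = -137)
q(88)/T(199) + 33936/27226 = -137/(-45) + 33936/27226 = -137*(-1/45) + 33936*(1/27226) = 137/45 + 16968/13613 = 2628541/612585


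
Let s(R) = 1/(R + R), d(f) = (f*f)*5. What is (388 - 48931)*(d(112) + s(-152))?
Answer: -925563507297/304 ≈ -3.0446e+9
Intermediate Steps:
d(f) = 5*f**2 (d(f) = f**2*5 = 5*f**2)
s(R) = 1/(2*R)
(388 - 48931)*(d(112) + s(-152)) = (388 - 48931)*(5*112**2 + (1/2)/(-152)) = -48543*(5*12544 + (1/2)*(-1/152)) = -48543*(62720 - 1/304) = -48543*19066879/304 = -925563507297/304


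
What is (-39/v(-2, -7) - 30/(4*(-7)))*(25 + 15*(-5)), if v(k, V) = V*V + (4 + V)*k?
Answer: -1395/77 ≈ -18.117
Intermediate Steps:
v(k, V) = V² + k*(4 + V)
(-39/v(-2, -7) - 30/(4*(-7)))*(25 + 15*(-5)) = (-39/((-7)² + 4*(-2) - 7*(-2)) - 30/(4*(-7)))*(25 + 15*(-5)) = (-39/(49 - 8 + 14) - 30/(-28))*(25 - 75) = (-39/55 - 30*(-1/28))*(-50) = (-39*1/55 + 15/14)*(-50) = (-39/55 + 15/14)*(-50) = (279/770)*(-50) = -1395/77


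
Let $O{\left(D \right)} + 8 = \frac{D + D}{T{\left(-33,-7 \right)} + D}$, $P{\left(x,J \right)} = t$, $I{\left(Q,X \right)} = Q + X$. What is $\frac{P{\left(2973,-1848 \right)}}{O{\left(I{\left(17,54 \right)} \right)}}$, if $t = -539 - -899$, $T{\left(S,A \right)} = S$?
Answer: $- \frac{760}{9} \approx -84.444$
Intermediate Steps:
$t = 360$ ($t = -539 + 899 = 360$)
$P{\left(x,J \right)} = 360$
$O{\left(D \right)} = -8 + \frac{2 D}{-33 + D}$ ($O{\left(D \right)} = -8 + \frac{D + D}{-33 + D} = -8 + \frac{2 D}{-33 + D}$)
$\frac{P{\left(2973,-1848 \right)}}{O{\left(I{\left(17,54 \right)} \right)}} = \frac{360}{6 \frac{1}{-33 + \left(17 + 54\right)} \left(44 - \left(17 + 54\right)\right)} = \frac{360}{6 \frac{1}{-33 + 71} \left(44 - 71\right)} = \frac{360}{6 \cdot \frac{1}{38} \left(44 - 71\right)} = \frac{360}{6 \cdot \frac{1}{38} \left(-27\right)} = \frac{360}{- \frac{81}{19}} = 360 \left(- \frac{19}{81}\right) = - \frac{760}{9}$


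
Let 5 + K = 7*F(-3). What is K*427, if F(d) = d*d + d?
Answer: 15799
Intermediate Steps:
F(d) = d + d**2 (F(d) = d**2 + d = d + d**2)
K = 37 (K = -5 + 7*(-3*(1 - 3)) = -5 + 7*(-3*(-2)) = -5 + 7*6 = -5 + 42 = 37)
K*427 = 37*427 = 15799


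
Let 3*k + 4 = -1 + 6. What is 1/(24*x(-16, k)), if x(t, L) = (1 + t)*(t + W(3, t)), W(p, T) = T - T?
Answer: 1/5760 ≈ 0.00017361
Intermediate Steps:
k = 1/3 (k = -4/3 + (-1 + 6)/3 = -4/3 + (1/3)*5 = -4/3 + 5/3 = 1/3 ≈ 0.33333)
W(p, T) = 0
x(t, L) = t*(1 + t) (x(t, L) = (1 + t)*(t + 0) = (1 + t)*t = t*(1 + t))
1/(24*x(-16, k)) = 1/(24*(-16*(1 - 16))) = 1/(24*(-16*(-15))) = 1/(24*240) = 1/5760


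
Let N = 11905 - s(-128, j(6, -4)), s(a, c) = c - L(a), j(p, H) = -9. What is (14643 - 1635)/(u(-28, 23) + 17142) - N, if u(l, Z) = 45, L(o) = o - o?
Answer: -68250970/5729 ≈ -11913.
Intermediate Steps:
L(o) = 0
s(a, c) = c (s(a, c) = c - 1*0 = c + 0 = c)
N = 11914 (N = 11905 - 1*(-9) = 11905 + 9 = 11914)
(14643 - 1635)/(u(-28, 23) + 17142) - N = (14643 - 1635)/(45 + 17142) - 1*11914 = 13008/17187 - 11914 = 13008*(1/17187) - 11914 = 4336/5729 - 11914 = -68250970/5729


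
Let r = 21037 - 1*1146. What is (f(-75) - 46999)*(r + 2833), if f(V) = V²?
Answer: -940182776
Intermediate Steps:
r = 19891 (r = 21037 - 1146 = 19891)
(f(-75) - 46999)*(r + 2833) = ((-75)² - 46999)*(19891 + 2833) = (5625 - 46999)*22724 = -41374*22724 = -940182776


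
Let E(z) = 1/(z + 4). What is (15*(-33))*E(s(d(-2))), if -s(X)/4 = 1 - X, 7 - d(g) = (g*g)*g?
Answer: -33/4 ≈ -8.2500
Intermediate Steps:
d(g) = 7 - g**3 (d(g) = 7 - g*g*g = 7 - g**2*g = 7 - g**3)
s(X) = -4 + 4*X (s(X) = -4*(1 - X) = -4 + 4*X)
E(z) = 1/(4 + z)
(15*(-33))*E(s(d(-2))) = (15*(-33))/(4 + (-4 + 4*(7 - 1*(-2)**3))) = -495/(4 + (-4 + 4*(7 - 1*(-8)))) = -495/(4 + (-4 + 4*(7 + 8))) = -495/(4 + (-4 + 4*15)) = -495/(4 + (-4 + 60)) = -495/(4 + 56) = -495/60 = -495*1/60 = -33/4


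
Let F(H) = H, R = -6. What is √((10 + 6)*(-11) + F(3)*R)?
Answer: I*√194 ≈ 13.928*I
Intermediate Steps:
√((10 + 6)*(-11) + F(3)*R) = √((10 + 6)*(-11) + 3*(-6)) = √(16*(-11) - 18) = √(-176 - 18) = √(-194) = I*√194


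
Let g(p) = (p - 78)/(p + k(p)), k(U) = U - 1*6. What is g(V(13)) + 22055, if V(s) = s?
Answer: 88207/4 ≈ 22052.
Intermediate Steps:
k(U) = -6 + U (k(U) = U - 6 = -6 + U)
g(p) = (-78 + p)/(-6 + 2*p) (g(p) = (p - 78)/(p + (-6 + p)) = (-78 + p)/(-6 + 2*p))
g(V(13)) + 22055 = (-78 + 13)/(2*(-3 + 13)) + 22055 = (½)*(-65)/10 + 22055 = (½)*(⅒)*(-65) + 22055 = -13/4 + 22055 = 88207/4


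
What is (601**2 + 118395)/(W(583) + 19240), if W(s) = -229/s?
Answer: 279604468/11216691 ≈ 24.928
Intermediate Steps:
(601**2 + 118395)/(W(583) + 19240) = (601**2 + 118395)/(-229/583 + 19240) = (361201 + 118395)/(-229*1/583 + 19240) = 479596/(-229/583 + 19240) = 479596/(11216691/583) = 479596*(583/11216691) = 279604468/11216691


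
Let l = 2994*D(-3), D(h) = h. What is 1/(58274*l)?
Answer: -1/523417068 ≈ -1.9105e-9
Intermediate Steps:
l = -8982 (l = 2994*(-3) = -8982)
1/(58274*l) = 1/(58274*(-8982)) = (1/58274)*(-1/8982) = -1/523417068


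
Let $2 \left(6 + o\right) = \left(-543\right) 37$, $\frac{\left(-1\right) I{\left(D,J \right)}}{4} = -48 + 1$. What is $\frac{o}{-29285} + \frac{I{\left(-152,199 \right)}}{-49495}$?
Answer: $\frac{39359473}{115956886} \approx 0.33943$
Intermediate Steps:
$I{\left(D,J \right)} = 188$ ($I{\left(D,J \right)} = - 4 \left(-48 + 1\right) = \left(-4\right) \left(-47\right) = 188$)
$o = - \frac{20103}{2}$ ($o = -6 + \frac{\left(-543\right) 37}{2} = -6 + \frac{1}{2} \left(-20091\right) = -6 - \frac{20091}{2} = - \frac{20103}{2} \approx -10052.0$)
$\frac{o}{-29285} + \frac{I{\left(-152,199 \right)}}{-49495} = - \frac{20103}{2 \left(-29285\right)} + \frac{188}{-49495} = \left(- \frac{20103}{2}\right) \left(- \frac{1}{29285}\right) + 188 \left(- \frac{1}{49495}\right) = \frac{20103}{58570} - \frac{188}{49495} = \frac{39359473}{115956886}$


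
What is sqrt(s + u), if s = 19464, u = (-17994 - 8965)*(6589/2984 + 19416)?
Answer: I*sqrt(1165291097241566)/1492 ≈ 22880.0*I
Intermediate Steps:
u = -1562110489747/2984 (u = -26959*(6589*(1/2984) + 19416) = -26959*(6589/2984 + 19416) = -26959*57943933/2984 = -1562110489747/2984 ≈ -5.2350e+8)
sqrt(s + u) = sqrt(19464 - 1562110489747/2984) = sqrt(-1562052409171/2984) = I*sqrt(1165291097241566)/1492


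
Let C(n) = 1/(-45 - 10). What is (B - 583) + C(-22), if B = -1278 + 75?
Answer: -98231/55 ≈ -1786.0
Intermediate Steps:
C(n) = -1/55 (C(n) = 1/(-55) = -1/55)
B = -1203
(B - 583) + C(-22) = (-1203 - 583) - 1/55 = -1786 - 1/55 = -98231/55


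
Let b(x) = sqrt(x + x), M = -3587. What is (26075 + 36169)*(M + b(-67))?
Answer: -223269228 + 62244*I*sqrt(134) ≈ -2.2327e+8 + 7.2053e+5*I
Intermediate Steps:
b(x) = sqrt(2)*sqrt(x) (b(x) = sqrt(2*x) = sqrt(2)*sqrt(x))
(26075 + 36169)*(M + b(-67)) = (26075 + 36169)*(-3587 + sqrt(2)*sqrt(-67)) = 62244*(-3587 + sqrt(2)*(I*sqrt(67))) = 62244*(-3587 + I*sqrt(134)) = -223269228 + 62244*I*sqrt(134)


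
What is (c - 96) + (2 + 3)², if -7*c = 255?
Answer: -752/7 ≈ -107.43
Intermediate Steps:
c = -255/7 (c = -⅐*255 = -255/7 ≈ -36.429)
(c - 96) + (2 + 3)² = (-255/7 - 96) + (2 + 3)² = -927/7 + 5² = -927/7 + 25 = -752/7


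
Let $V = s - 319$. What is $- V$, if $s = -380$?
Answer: $699$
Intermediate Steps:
$V = -699$ ($V = -380 - 319 = -699$)
$- V = \left(-1\right) \left(-699\right) = 699$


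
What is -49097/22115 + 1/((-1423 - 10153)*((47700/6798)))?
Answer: -903676537739/407045151600 ≈ -2.2201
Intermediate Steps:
-49097/22115 + 1/((-1423 - 10153)*((47700/6798))) = -49097*1/22115 + 1/((-11576)*((47700*(1/6798)))) = -49097/22115 - 1/(11576*7950/1133) = -49097/22115 - 1/11576*1133/7950 = -49097/22115 - 1133/92029200 = -903676537739/407045151600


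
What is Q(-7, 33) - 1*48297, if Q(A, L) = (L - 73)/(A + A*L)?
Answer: -5747323/119 ≈ -48297.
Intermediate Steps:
Q(A, L) = (-73 + L)/(A + A*L)
Q(-7, 33) - 1*48297 = (-73 + 33)/((-7)*(1 + 33)) - 1*48297 = -⅐*(-40)/34 - 48297 = -⅐*1/34*(-40) - 48297 = 20/119 - 48297 = -5747323/119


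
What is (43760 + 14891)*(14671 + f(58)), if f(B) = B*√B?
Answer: 860468821 + 3401758*√58 ≈ 8.8638e+8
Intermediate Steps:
f(B) = B^(3/2)
(43760 + 14891)*(14671 + f(58)) = (43760 + 14891)*(14671 + 58^(3/2)) = 58651*(14671 + 58*√58) = 860468821 + 3401758*√58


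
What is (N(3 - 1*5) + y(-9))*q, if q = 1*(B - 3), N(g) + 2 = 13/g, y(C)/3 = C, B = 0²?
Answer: 213/2 ≈ 106.50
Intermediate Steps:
B = 0
y(C) = 3*C
N(g) = -2 + 13/g
q = -3 (q = 1*(0 - 3) = 1*(-3) = -3)
(N(3 - 1*5) + y(-9))*q = ((-2 + 13/(3 - 1*5)) + 3*(-9))*(-3) = ((-2 + 13/(3 - 5)) - 27)*(-3) = ((-2 + 13/(-2)) - 27)*(-3) = ((-2 + 13*(-½)) - 27)*(-3) = ((-2 - 13/2) - 27)*(-3) = (-17/2 - 27)*(-3) = -71/2*(-3) = 213/2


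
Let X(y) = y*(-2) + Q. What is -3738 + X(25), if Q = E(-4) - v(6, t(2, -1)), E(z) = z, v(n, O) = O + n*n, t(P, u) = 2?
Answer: -3830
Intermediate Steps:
v(n, O) = O + n²
Q = -42 (Q = -4 - (2 + 6²) = -4 - (2 + 36) = -4 - 1*38 = -4 - 38 = -42)
X(y) = -42 - 2*y (X(y) = y*(-2) - 42 = -2*y - 42 = -42 - 2*y)
-3738 + X(25) = -3738 + (-42 - 2*25) = -3738 + (-42 - 50) = -3738 - 92 = -3830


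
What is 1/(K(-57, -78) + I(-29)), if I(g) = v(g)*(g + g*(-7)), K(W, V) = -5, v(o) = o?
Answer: -1/5051 ≈ -0.00019798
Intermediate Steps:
I(g) = -6*g**2 (I(g) = g*(g + g*(-7)) = g*(g - 7*g) = g*(-6*g) = -6*g**2)
1/(K(-57, -78) + I(-29)) = 1/(-5 - 6*(-29)**2) = 1/(-5 - 6*841) = 1/(-5 - 5046) = 1/(-5051) = -1/5051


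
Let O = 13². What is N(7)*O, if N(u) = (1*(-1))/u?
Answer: -169/7 ≈ -24.143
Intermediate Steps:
N(u) = -1/u
O = 169
N(7)*O = -1/7*169 = -1*⅐*169 = -⅐*169 = -169/7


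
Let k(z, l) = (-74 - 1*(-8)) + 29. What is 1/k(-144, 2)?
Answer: -1/37 ≈ -0.027027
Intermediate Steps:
k(z, l) = -37 (k(z, l) = (-74 + 8) + 29 = -66 + 29 = -37)
1/k(-144, 2) = 1/(-37) = -1/37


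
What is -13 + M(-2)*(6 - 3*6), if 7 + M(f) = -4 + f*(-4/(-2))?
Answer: 167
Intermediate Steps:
M(f) = -11 + 2*f (M(f) = -7 + (-4 + f*(-4/(-2))) = -7 + (-4 + f*(-4*(-1/2))) = -7 + (-4 + f*2) = -7 + (-4 + 2*f) = -11 + 2*f)
-13 + M(-2)*(6 - 3*6) = -13 + (-11 + 2*(-2))*(6 - 3*6) = -13 + (-11 - 4)*(6 - 18) = -13 - 15*(-12) = -13 + 180 = 167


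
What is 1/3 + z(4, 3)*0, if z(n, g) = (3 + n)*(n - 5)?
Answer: 1/3 ≈ 0.33333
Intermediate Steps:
z(n, g) = (-5 + n)*(3 + n) (z(n, g) = (3 + n)*(-5 + n) = (-5 + n)*(3 + n))
1/3 + z(4, 3)*0 = 1/3 + (-15 + 4**2 - 2*4)*0 = 1/3 + (-15 + 16 - 8)*0 = 1/3 - 7*0 = 1/3 + 0 = 1/3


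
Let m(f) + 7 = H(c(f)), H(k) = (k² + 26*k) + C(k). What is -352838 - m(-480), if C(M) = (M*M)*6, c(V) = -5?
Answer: -352876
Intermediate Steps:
C(M) = 6*M² (C(M) = M²*6 = 6*M²)
H(k) = 7*k² + 26*k (H(k) = (k² + 26*k) + 6*k² = 7*k² + 26*k)
m(f) = 38 (m(f) = -7 - 5*(26 + 7*(-5)) = -7 - 5*(26 - 35) = -7 - 5*(-9) = -7 + 45 = 38)
-352838 - m(-480) = -352838 - 1*38 = -352838 - 38 = -352876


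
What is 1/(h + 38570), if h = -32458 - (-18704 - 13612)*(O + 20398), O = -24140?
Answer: -1/120920360 ≈ -8.2699e-9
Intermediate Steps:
h = -120958930 (h = -32458 - (-18704 - 13612)*(-24140 + 20398) = -32458 - (-32316)*(-3742) = -32458 - 1*120926472 = -32458 - 120926472 = -120958930)
1/(h + 38570) = 1/(-120958930 + 38570) = 1/(-120920360) = -1/120920360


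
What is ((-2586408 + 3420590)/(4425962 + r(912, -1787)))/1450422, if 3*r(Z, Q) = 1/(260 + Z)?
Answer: 488830652/3761834416636641 ≈ 1.2994e-7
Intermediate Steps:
r(Z, Q) = 1/(3*(260 + Z))
((-2586408 + 3420590)/(4425962 + r(912, -1787)))/1450422 = ((-2586408 + 3420590)/(4425962 + 1/(3*(260 + 912))))/1450422 = (834182/(4425962 + (⅓)/1172))*(1/1450422) = (834182/(4425962 + (⅓)*(1/1172)))*(1/1450422) = (834182/(4425962 + 1/3516))*(1/1450422) = (834182/(15561682393/3516))*(1/1450422) = (834182*(3516/15561682393))*(1/1450422) = (2932983912/15561682393)*(1/1450422) = 488830652/3761834416636641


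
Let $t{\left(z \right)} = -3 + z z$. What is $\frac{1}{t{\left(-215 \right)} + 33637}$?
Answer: $\frac{1}{79859} \approx 1.2522 \cdot 10^{-5}$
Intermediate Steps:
$t{\left(z \right)} = -3 + z^{2}$
$\frac{1}{t{\left(-215 \right)} + 33637} = \frac{1}{\left(-3 + \left(-215\right)^{2}\right) + 33637} = \frac{1}{\left(-3 + 46225\right) + 33637} = \frac{1}{46222 + 33637} = \frac{1}{79859}$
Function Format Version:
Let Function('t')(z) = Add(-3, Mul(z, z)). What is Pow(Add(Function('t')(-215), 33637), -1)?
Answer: Rational(1, 79859) ≈ 1.2522e-5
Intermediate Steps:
Function('t')(z) = Add(-3, Pow(z, 2))
Pow(Add(Function('t')(-215), 33637), -1) = Pow(Add(Add(-3, Pow(-215, 2)), 33637), -1) = Pow(Add(Add(-3, 46225), 33637), -1) = Pow(Add(46222, 33637), -1) = Pow(79859, -1) = Rational(1, 79859)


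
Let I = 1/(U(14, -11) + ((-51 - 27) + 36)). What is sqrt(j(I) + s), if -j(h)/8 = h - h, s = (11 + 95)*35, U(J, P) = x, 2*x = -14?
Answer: sqrt(3710) ≈ 60.910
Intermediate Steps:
x = -7 (x = (1/2)*(-14) = -7)
U(J, P) = -7
I = -1/49 (I = 1/(-7 + ((-51 - 27) + 36)) = 1/(-7 + (-78 + 36)) = 1/(-7 - 42) = 1/(-49) = -1/49 ≈ -0.020408)
s = 3710 (s = 106*35 = 3710)
j(h) = 0 (j(h) = -8*(h - h) = -8*0 = 0)
sqrt(j(I) + s) = sqrt(0 + 3710) = sqrt(3710)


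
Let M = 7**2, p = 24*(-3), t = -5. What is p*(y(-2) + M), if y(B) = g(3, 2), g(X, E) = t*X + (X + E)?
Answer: -2808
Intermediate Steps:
g(X, E) = E - 4*X (g(X, E) = -5*X + (X + E) = -5*X + (E + X) = E - 4*X)
y(B) = -10 (y(B) = 2 - 4*3 = 2 - 12 = -10)
p = -72
M = 49
p*(y(-2) + M) = -72*(-10 + 49) = -72*39 = -2808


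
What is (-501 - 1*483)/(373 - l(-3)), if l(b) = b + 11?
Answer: -984/365 ≈ -2.6959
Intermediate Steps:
l(b) = 11 + b
(-501 - 1*483)/(373 - l(-3)) = (-501 - 1*483)/(373 - (11 - 3)) = (-501 - 483)/(373 - 1*8) = -984/(373 - 8) = -984/365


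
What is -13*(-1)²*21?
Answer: -273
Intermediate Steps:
-13*(-1)²*21 = -13*1*21 = -13*21 = -273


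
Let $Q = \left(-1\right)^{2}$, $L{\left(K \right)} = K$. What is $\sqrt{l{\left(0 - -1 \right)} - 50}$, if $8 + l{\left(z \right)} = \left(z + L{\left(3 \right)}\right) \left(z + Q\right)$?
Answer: $5 i \sqrt{2} \approx 7.0711 i$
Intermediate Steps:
$Q = 1$
$l{\left(z \right)} = -8 + \left(1 + z\right) \left(3 + z\right)$ ($l{\left(z \right)} = -8 + \left(z + 3\right) \left(z + 1\right) = -8 + \left(3 + z\right) \left(1 + z\right) = -8 + \left(1 + z\right) \left(3 + z\right)$)
$\sqrt{l{\left(0 - -1 \right)} - 50} = \sqrt{\left(-5 + \left(0 - -1\right)^{2} + 4 \left(0 - -1\right)\right) - 50} = \sqrt{\left(-5 + \left(0 + 1\right)^{2} + 4 \left(0 + 1\right)\right) - 50} = \sqrt{\left(-5 + 1^{2} + 4 \cdot 1\right) - 50} = \sqrt{\left(-5 + 1 + 4\right) - 50} = \sqrt{0 - 50} = \sqrt{-50} = 5 i \sqrt{2}$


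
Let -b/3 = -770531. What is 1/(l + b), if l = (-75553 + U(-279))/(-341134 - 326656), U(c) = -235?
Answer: 333895/771829382629 ≈ 4.3260e-7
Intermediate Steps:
b = 2311593 (b = -3*(-770531) = 2311593)
l = 37894/333895 (l = (-75553 - 235)/(-341134 - 326656) = -75788/(-667790) = -75788*(-1/667790) = 37894/333895 ≈ 0.11349)
1/(l + b) = 1/(37894/333895 + 2311593) = 1/(771829382629/333895) = 333895/771829382629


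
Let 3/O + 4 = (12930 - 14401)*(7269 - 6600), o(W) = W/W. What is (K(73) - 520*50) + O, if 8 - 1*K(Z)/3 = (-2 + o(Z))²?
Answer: -25566011840/984103 ≈ -25979.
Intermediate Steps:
o(W) = 1
K(Z) = 21 (K(Z) = 24 - 3*(-2 + 1)² = 24 - 3*(-1)² = 24 - 3*1 = 24 - 3 = 21)
O = -3/984103 (O = 3/(-4 + (12930 - 14401)*(7269 - 6600)) = 3/(-4 - 1471*669) = 3/(-4 - 984099) = 3/(-984103) = 3*(-1/984103) = -3/984103 ≈ -3.0485e-6)
(K(73) - 520*50) + O = (21 - 520*50) - 3/984103 = (21 - 26000) - 3/984103 = -25979 - 3/984103 = -25566011840/984103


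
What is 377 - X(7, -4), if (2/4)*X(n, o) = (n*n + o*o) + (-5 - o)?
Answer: 249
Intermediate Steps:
X(n, o) = -10 - 2*o + 2*n² + 2*o² (X(n, o) = 2*((n*n + o*o) + (-5 - o)) = 2*((n² + o²) + (-5 - o)) = 2*(-5 + n² + o² - o) = -10 - 2*o + 2*n² + 2*o²)
377 - X(7, -4) = 377 - (-10 - 2*(-4) + 2*7² + 2*(-4)²) = 377 - (-10 + 8 + 2*49 + 2*16) = 377 - (-10 + 8 + 98 + 32) = 377 - 1*128 = 377 - 128 = 249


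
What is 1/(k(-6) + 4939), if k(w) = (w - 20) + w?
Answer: 1/4907 ≈ 0.00020379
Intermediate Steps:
k(w) = -20 + 2*w (k(w) = (-20 + w) + w = -20 + 2*w)
1/(k(-6) + 4939) = 1/((-20 + 2*(-6)) + 4939) = 1/((-20 - 12) + 4939) = 1/(-32 + 4939) = 1/4907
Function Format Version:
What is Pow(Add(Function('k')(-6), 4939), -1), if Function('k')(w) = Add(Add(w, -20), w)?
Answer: Rational(1, 4907) ≈ 0.00020379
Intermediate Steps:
Function('k')(w) = Add(-20, Mul(2, w)) (Function('k')(w) = Add(Add(-20, w), w) = Add(-20, Mul(2, w)))
Pow(Add(Function('k')(-6), 4939), -1) = Pow(Add(Add(-20, Mul(2, -6)), 4939), -1) = Pow(Add(Add(-20, -12), 4939), -1) = Pow(Add(-32, 4939), -1) = Pow(4907, -1) = Rational(1, 4907)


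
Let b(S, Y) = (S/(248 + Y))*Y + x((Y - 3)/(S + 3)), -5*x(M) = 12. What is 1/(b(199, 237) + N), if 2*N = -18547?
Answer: -970/8903297 ≈ -0.00010895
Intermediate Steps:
N = -18547/2 (N = (1/2)*(-18547) = -18547/2 ≈ -9273.5)
x(M) = -12/5 (x(M) = -1/5*12 = -12/5)
b(S, Y) = -12/5 + S*Y/(248 + Y) (b(S, Y) = (S/(248 + Y))*Y - 12/5 = S*Y/(248 + Y) - 12/5 = -12/5 + S*Y/(248 + Y))
1/(b(199, 237) + N) = 1/((-2976 - 12*237 + 5*199*237)/(5*(248 + 237)) - 18547/2) = 1/((1/5)*(-2976 - 2844 + 235815)/485 - 18547/2) = 1/((1/5)*(1/485)*229995 - 18547/2) = 1/(45999/485 - 18547/2) = 1/(-8903297/970) = -970/8903297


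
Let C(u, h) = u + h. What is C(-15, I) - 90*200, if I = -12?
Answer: -18027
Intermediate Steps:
C(u, h) = h + u
C(-15, I) - 90*200 = (-12 - 15) - 90*200 = -27 - 18000 = -18027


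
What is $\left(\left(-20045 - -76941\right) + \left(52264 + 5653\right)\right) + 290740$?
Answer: $405553$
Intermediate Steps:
$\left(\left(-20045 - -76941\right) + \left(52264 + 5653\right)\right) + 290740 = \left(\left(-20045 + 76941\right) + 57917\right) + 290740 = \left(56896 + 57917\right) + 290740 = 114813 + 290740 = 405553$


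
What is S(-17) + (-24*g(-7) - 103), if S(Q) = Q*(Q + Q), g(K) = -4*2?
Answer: 667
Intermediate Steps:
g(K) = -8
S(Q) = 2*Q² (S(Q) = Q*(2*Q) = 2*Q²)
S(-17) + (-24*g(-7) - 103) = 2*(-17)² + (-24*(-8) - 103) = 2*289 + (192 - 103) = 578 + 89 = 667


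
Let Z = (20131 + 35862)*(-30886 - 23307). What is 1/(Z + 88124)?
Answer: -1/3034340525 ≈ -3.2956e-10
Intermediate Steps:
Z = -3034428649 (Z = 55993*(-54193) = -3034428649)
1/(Z + 88124) = 1/(-3034428649 + 88124) = 1/(-3034340525) = -1/3034340525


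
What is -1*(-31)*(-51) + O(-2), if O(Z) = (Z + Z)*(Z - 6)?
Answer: -1549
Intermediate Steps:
O(Z) = 2*Z*(-6 + Z) (O(Z) = (2*Z)*(-6 + Z) = 2*Z*(-6 + Z))
-1*(-31)*(-51) + O(-2) = -1*(-31)*(-51) + 2*(-2)*(-6 - 2) = 31*(-51) + 2*(-2)*(-8) = -1581 + 32 = -1549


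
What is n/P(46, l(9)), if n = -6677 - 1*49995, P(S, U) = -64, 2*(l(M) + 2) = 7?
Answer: 1771/2 ≈ 885.50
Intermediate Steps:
l(M) = 3/2 (l(M) = -2 + (½)*7 = -2 + 7/2 = 3/2)
n = -56672 (n = -6677 - 49995 = -56672)
n/P(46, l(9)) = -56672/(-64) = -56672*(-1/64) = 1771/2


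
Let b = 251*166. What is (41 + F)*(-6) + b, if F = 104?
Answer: 40796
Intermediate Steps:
b = 41666
(41 + F)*(-6) + b = (41 + 104)*(-6) + 41666 = 145*(-6) + 41666 = -870 + 41666 = 40796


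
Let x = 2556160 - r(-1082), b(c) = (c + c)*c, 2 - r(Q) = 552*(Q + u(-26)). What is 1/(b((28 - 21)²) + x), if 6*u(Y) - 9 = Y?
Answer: 1/1962132 ≈ 5.0965e-7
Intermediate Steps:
u(Y) = 3/2 + Y/6
r(Q) = 1566 - 552*Q (r(Q) = 2 - 552*(Q + (3/2 + (⅙)*(-26))) = 2 - 552*(Q + (3/2 - 13/3)) = 2 - 552*(Q - 17/6) = 2 - 552*(-17/6 + Q) = 2 - (-1564 + 552*Q) = 2 + (1564 - 552*Q) = 1566 - 552*Q)
b(c) = 2*c² (b(c) = (2*c)*c = 2*c²)
x = 1957330 (x = 2556160 - (1566 - 552*(-1082)) = 2556160 - (1566 + 597264) = 2556160 - 1*598830 = 2556160 - 598830 = 1957330)
1/(b((28 - 21)²) + x) = 1/(2*((28 - 21)²)² + 1957330) = 1/(2*(7²)² + 1957330) = 1/(2*49² + 1957330) = 1/(2*2401 + 1957330) = 1/(4802 + 1957330) = 1/1962132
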